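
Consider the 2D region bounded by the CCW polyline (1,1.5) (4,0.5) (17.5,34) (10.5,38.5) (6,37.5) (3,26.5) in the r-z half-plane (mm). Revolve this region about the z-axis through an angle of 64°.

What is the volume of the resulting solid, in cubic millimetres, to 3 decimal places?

Volume = 2716.803 mm³

Profile (r,z), 6 vertices: (1,1.5) (4,0.5) (17.5,34) (10.5,38.5) (6,37.5) (3,26.5)
edge 0: (1,1.5)→(4,0.5)  cross = 1·0.5 − 4·1.5 = -5.5000; (r_i+r_j)·cross = 5·-5.5000 = -27.5000
edge 1: (4,0.5)→(17.5,34)  cross = 4·34 − 17.5·0.5 = 127.2500; (r_i+r_j)·cross = 21.5·127.2500 = 2735.8750
edge 2: (17.5,34)→(10.5,38.5)  cross = 17.5·38.5 − 10.5·34 = 316.7500; (r_i+r_j)·cross = 28·316.7500 = 8869.0000
edge 3: (10.5,38.5)→(6,37.5)  cross = 10.5·37.5 − 6·38.5 = 162.7500; (r_i+r_j)·cross = 16.5·162.7500 = 2685.3750
edge 4: (6,37.5)→(3,26.5)  cross = 6·26.5 − 3·37.5 = 46.5000; (r_i+r_j)·cross = 9·46.5000 = 418.5000
edge 5: (3,26.5)→(1,1.5)  cross = 3·1.5 − 1·26.5 = -22.0000; (r_i+r_j)·cross = 4·-22.0000 = -88.0000
Σcross = 625.7500 → A = |Σcross|/2 = 312.8750 mm²
Σ(r_i+r_j)·cross = 14593.2500 → first moment M = |Σ|/6 = 2432.2083
R_c = M/A = 2432.2083/312.8750 = 7.7737 mm
θ = 64° = 1.117011 rad
V = θ·R_c·A = 1.117011·7.7737·312.8750 = 2716.803 mm³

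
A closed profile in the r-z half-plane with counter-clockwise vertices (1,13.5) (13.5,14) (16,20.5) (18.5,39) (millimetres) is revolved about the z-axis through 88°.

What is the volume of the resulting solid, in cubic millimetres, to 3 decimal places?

Volume = 2987.306 mm³

Profile (r,z), 4 vertices: (1,13.5) (13.5,14) (16,20.5) (18.5,39)
edge 0: (1,13.5)→(13.5,14)  cross = 1·14 − 13.5·13.5 = -168.2500; (r_i+r_j)·cross = 14.5·-168.2500 = -2439.6250
edge 1: (13.5,14)→(16,20.5)  cross = 13.5·20.5 − 16·14 = 52.7500; (r_i+r_j)·cross = 29.5·52.7500 = 1556.1250
edge 2: (16,20.5)→(18.5,39)  cross = 16·39 − 18.5·20.5 = 244.7500; (r_i+r_j)·cross = 34.5·244.7500 = 8443.8750
edge 3: (18.5,39)→(1,13.5)  cross = 18.5·13.5 − 1·39 = 210.7500; (r_i+r_j)·cross = 19.5·210.7500 = 4109.6250
Σcross = 340.0000 → A = |Σcross|/2 = 170.0000 mm²
Σ(r_i+r_j)·cross = 11670.0000 → first moment M = |Σ|/6 = 1945.0000
R_c = M/A = 1945.0000/170.0000 = 11.4412 mm
θ = 88° = 1.535890 rad
V = θ·R_c·A = 1.535890·11.4412·170.0000 = 2987.306 mm³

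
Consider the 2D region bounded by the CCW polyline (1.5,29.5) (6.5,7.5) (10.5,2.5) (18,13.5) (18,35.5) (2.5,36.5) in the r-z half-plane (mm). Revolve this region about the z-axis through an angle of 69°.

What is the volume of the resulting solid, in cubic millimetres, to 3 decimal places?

Volume = 5265.100 mm³

Profile (r,z), 6 vertices: (1.5,29.5) (6.5,7.5) (10.5,2.5) (18,13.5) (18,35.5) (2.5,36.5)
edge 0: (1.5,29.5)→(6.5,7.5)  cross = 1.5·7.5 − 6.5·29.5 = -180.5000; (r_i+r_j)·cross = 8·-180.5000 = -1444.0000
edge 1: (6.5,7.5)→(10.5,2.5)  cross = 6.5·2.5 − 10.5·7.5 = -62.5000; (r_i+r_j)·cross = 17·-62.5000 = -1062.5000
edge 2: (10.5,2.5)→(18,13.5)  cross = 10.5·13.5 − 18·2.5 = 96.7500; (r_i+r_j)·cross = 28.5·96.7500 = 2757.3750
edge 3: (18,13.5)→(18,35.5)  cross = 18·35.5 − 18·13.5 = 396.0000; (r_i+r_j)·cross = 36·396.0000 = 14256.0000
edge 4: (18,35.5)→(2.5,36.5)  cross = 18·36.5 − 2.5·35.5 = 568.2500; (r_i+r_j)·cross = 20.5·568.2500 = 11649.1250
edge 5: (2.5,36.5)→(1.5,29.5)  cross = 2.5·29.5 − 1.5·36.5 = 19.0000; (r_i+r_j)·cross = 4·19.0000 = 76.0000
Σcross = 837.0000 → A = |Σcross|/2 = 418.5000 mm²
Σ(r_i+r_j)·cross = 26232.0000 → first moment M = |Σ|/6 = 4372.0000
R_c = M/A = 4372.0000/418.5000 = 10.4468 mm
θ = 69° = 1.204277 rad
V = θ·R_c·A = 1.204277·10.4468·418.5000 = 5265.100 mm³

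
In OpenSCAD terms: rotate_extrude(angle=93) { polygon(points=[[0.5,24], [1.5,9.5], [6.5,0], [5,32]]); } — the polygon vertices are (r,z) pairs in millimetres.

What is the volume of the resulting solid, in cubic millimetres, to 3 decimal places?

Volume = 651.291 mm³

Profile (r,z), 4 vertices: (0.5,24) (1.5,9.5) (6.5,0) (5,32)
edge 0: (0.5,24)→(1.5,9.5)  cross = 0.5·9.5 − 1.5·24 = -31.2500; (r_i+r_j)·cross = 2·-31.2500 = -62.5000
edge 1: (1.5,9.5)→(6.5,0)  cross = 1.5·0 − 6.5·9.5 = -61.7500; (r_i+r_j)·cross = 8·-61.7500 = -494.0000
edge 2: (6.5,0)→(5,32)  cross = 6.5·32 − 5·0 = 208.0000; (r_i+r_j)·cross = 11.5·208.0000 = 2392.0000
edge 3: (5,32)→(0.5,24)  cross = 5·24 − 0.5·32 = 104.0000; (r_i+r_j)·cross = 5.5·104.0000 = 572.0000
Σcross = 219.0000 → A = |Σcross|/2 = 109.5000 mm²
Σ(r_i+r_j)·cross = 2407.5000 → first moment M = |Σ|/6 = 401.2500
R_c = M/A = 401.2500/109.5000 = 3.6644 mm
θ = 93° = 1.623156 rad
V = θ·R_c·A = 1.623156·3.6644·109.5000 = 651.291 mm³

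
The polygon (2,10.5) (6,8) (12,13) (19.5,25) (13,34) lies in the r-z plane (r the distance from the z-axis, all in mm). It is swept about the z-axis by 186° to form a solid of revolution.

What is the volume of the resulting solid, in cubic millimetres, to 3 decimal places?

Volume = 6913.158 mm³

Profile (r,z), 5 vertices: (2,10.5) (6,8) (12,13) (19.5,25) (13,34)
edge 0: (2,10.5)→(6,8)  cross = 2·8 − 6·10.5 = -47.0000; (r_i+r_j)·cross = 8·-47.0000 = -376.0000
edge 1: (6,8)→(12,13)  cross = 6·13 − 12·8 = -18.0000; (r_i+r_j)·cross = 18·-18.0000 = -324.0000
edge 2: (12,13)→(19.5,25)  cross = 12·25 − 19.5·13 = 46.5000; (r_i+r_j)·cross = 31.5·46.5000 = 1464.7500
edge 3: (19.5,25)→(13,34)  cross = 19.5·34 − 13·25 = 338.0000; (r_i+r_j)·cross = 32.5·338.0000 = 10985.0000
edge 4: (13,34)→(2,10.5)  cross = 13·10.5 − 2·34 = 68.5000; (r_i+r_j)·cross = 15·68.5000 = 1027.5000
Σcross = 388.0000 → A = |Σcross|/2 = 194.0000 mm²
Σ(r_i+r_j)·cross = 12777.2500 → first moment M = |Σ|/6 = 2129.5417
R_c = M/A = 2129.5417/194.0000 = 10.9770 mm
θ = 186° = 3.246312 rad
V = θ·R_c·A = 3.246312·10.9770·194.0000 = 6913.158 mm³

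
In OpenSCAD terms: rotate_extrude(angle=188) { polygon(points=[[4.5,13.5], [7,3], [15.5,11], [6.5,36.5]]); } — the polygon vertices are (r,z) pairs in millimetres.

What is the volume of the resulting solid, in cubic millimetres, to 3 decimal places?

Profile (r,z), 4 vertices: (4.5,13.5) (7,3) (15.5,11) (6.5,36.5)
edge 0: (4.5,13.5)→(7,3)  cross = 4.5·3 − 7·13.5 = -81.0000; (r_i+r_j)·cross = 11.5·-81.0000 = -931.5000
edge 1: (7,3)→(15.5,11)  cross = 7·11 − 15.5·3 = 30.5000; (r_i+r_j)·cross = 22.5·30.5000 = 686.2500
edge 2: (15.5,11)→(6.5,36.5)  cross = 15.5·36.5 − 6.5·11 = 494.2500; (r_i+r_j)·cross = 22·494.2500 = 10873.5000
edge 3: (6.5,36.5)→(4.5,13.5)  cross = 6.5·13.5 − 4.5·36.5 = -76.5000; (r_i+r_j)·cross = 11·-76.5000 = -841.5000
Σcross = 367.2500 → A = |Σcross|/2 = 183.6250 mm²
Σ(r_i+r_j)·cross = 9786.7500 → first moment M = |Σ|/6 = 1631.1250
R_c = M/A = 1631.1250/183.6250 = 8.8829 mm
θ = 188° = 3.281219 rad
V = θ·R_c·A = 3.281219·8.8829·183.6250 = 5352.078 mm³

Volume = 5352.078 mm³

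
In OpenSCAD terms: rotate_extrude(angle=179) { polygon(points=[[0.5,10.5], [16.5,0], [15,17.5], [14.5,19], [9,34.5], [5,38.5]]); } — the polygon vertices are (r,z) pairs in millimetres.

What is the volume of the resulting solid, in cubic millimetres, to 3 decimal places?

Volume = 9074.844 mm³

Profile (r,z), 6 vertices: (0.5,10.5) (16.5,0) (15,17.5) (14.5,19) (9,34.5) (5,38.5)
edge 0: (0.5,10.5)→(16.5,0)  cross = 0.5·0 − 16.5·10.5 = -173.2500; (r_i+r_j)·cross = 17·-173.2500 = -2945.2500
edge 1: (16.5,0)→(15,17.5)  cross = 16.5·17.5 − 15·0 = 288.7500; (r_i+r_j)·cross = 31.5·288.7500 = 9095.6250
edge 2: (15,17.5)→(14.5,19)  cross = 15·19 − 14.5·17.5 = 31.2500; (r_i+r_j)·cross = 29.5·31.2500 = 921.8750
edge 3: (14.5,19)→(9,34.5)  cross = 14.5·34.5 − 9·19 = 329.2500; (r_i+r_j)·cross = 23.5·329.2500 = 7737.3750
edge 4: (9,34.5)→(5,38.5)  cross = 9·38.5 − 5·34.5 = 174.0000; (r_i+r_j)·cross = 14·174.0000 = 2436.0000
edge 5: (5,38.5)→(0.5,10.5)  cross = 5·10.5 − 0.5·38.5 = 33.2500; (r_i+r_j)·cross = 5.5·33.2500 = 182.8750
Σcross = 683.2500 → A = |Σcross|/2 = 341.6250 mm²
Σ(r_i+r_j)·cross = 17428.5000 → first moment M = |Σ|/6 = 2904.7500
R_c = M/A = 2904.7500/341.6250 = 8.5027 mm
θ = 179° = 3.124139 rad
V = θ·R_c·A = 3.124139·8.5027·341.6250 = 9074.844 mm³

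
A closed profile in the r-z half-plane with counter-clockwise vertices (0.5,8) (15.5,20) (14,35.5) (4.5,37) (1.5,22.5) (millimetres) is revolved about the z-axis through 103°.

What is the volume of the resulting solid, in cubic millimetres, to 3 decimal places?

Volume = 3910.573 mm³

Profile (r,z), 5 vertices: (0.5,8) (15.5,20) (14,35.5) (4.5,37) (1.5,22.5)
edge 0: (0.5,8)→(15.5,20)  cross = 0.5·20 − 15.5·8 = -114.0000; (r_i+r_j)·cross = 16·-114.0000 = -1824.0000
edge 1: (15.5,20)→(14,35.5)  cross = 15.5·35.5 − 14·20 = 270.2500; (r_i+r_j)·cross = 29.5·270.2500 = 7972.3750
edge 2: (14,35.5)→(4.5,37)  cross = 14·37 − 4.5·35.5 = 358.2500; (r_i+r_j)·cross = 18.5·358.2500 = 6627.6250
edge 3: (4.5,37)→(1.5,22.5)  cross = 4.5·22.5 − 1.5·37 = 45.7500; (r_i+r_j)·cross = 6·45.7500 = 274.5000
edge 4: (1.5,22.5)→(0.5,8)  cross = 1.5·8 − 0.5·22.5 = 0.7500; (r_i+r_j)·cross = 2·0.7500 = 1.5000
Σcross = 561.0000 → A = |Σcross|/2 = 280.5000 mm²
Σ(r_i+r_j)·cross = 13052.0000 → first moment M = |Σ|/6 = 2175.3333
R_c = M/A = 2175.3333/280.5000 = 7.7552 mm
θ = 103° = 1.797689 rad
V = θ·R_c·A = 1.797689·7.7552·280.5000 = 3910.573 mm³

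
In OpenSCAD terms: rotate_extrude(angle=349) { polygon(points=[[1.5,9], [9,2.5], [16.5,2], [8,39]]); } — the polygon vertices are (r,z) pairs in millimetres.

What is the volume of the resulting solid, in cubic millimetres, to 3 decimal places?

Profile (r,z), 4 vertices: (1.5,9) (9,2.5) (16.5,2) (8,39)
edge 0: (1.5,9)→(9,2.5)  cross = 1.5·2.5 − 9·9 = -77.2500; (r_i+r_j)·cross = 10.5·-77.2500 = -811.1250
edge 1: (9,2.5)→(16.5,2)  cross = 9·2 − 16.5·2.5 = -23.2500; (r_i+r_j)·cross = 25.5·-23.2500 = -592.8750
edge 2: (16.5,2)→(8,39)  cross = 16.5·39 − 8·2 = 627.5000; (r_i+r_j)·cross = 24.5·627.5000 = 15373.7500
edge 3: (8,39)→(1.5,9)  cross = 8·9 − 1.5·39 = 13.5000; (r_i+r_j)·cross = 9.5·13.5000 = 128.2500
Σcross = 540.5000 → A = |Σcross|/2 = 270.2500 mm²
Σ(r_i+r_j)·cross = 14098.0000 → first moment M = |Σ|/6 = 2349.6667
R_c = M/A = 2349.6667/270.2500 = 8.6944 mm
θ = 349° = 6.091199 rad
V = θ·R_c·A = 6.091199·8.6944·270.2500 = 14312.287 mm³

Volume = 14312.287 mm³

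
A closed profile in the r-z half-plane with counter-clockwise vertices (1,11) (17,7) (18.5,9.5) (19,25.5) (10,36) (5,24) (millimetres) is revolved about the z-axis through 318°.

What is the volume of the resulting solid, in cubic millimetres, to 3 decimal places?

Profile (r,z), 6 vertices: (1,11) (17,7) (18.5,9.5) (19,25.5) (10,36) (5,24)
edge 0: (1,11)→(17,7)  cross = 1·7 − 17·11 = -180.0000; (r_i+r_j)·cross = 18·-180.0000 = -3240.0000
edge 1: (17,7)→(18.5,9.5)  cross = 17·9.5 − 18.5·7 = 32.0000; (r_i+r_j)·cross = 35.5·32.0000 = 1136.0000
edge 2: (18.5,9.5)→(19,25.5)  cross = 18.5·25.5 − 19·9.5 = 291.2500; (r_i+r_j)·cross = 37.5·291.2500 = 10921.8750
edge 3: (19,25.5)→(10,36)  cross = 19·36 − 10·25.5 = 429.0000; (r_i+r_j)·cross = 29·429.0000 = 12441.0000
edge 4: (10,36)→(5,24)  cross = 10·24 − 5·36 = 60.0000; (r_i+r_j)·cross = 15·60.0000 = 900.0000
edge 5: (5,24)→(1,11)  cross = 5·11 − 1·24 = 31.0000; (r_i+r_j)·cross = 6·31.0000 = 186.0000
Σcross = 663.2500 → A = |Σcross|/2 = 331.6250 mm²
Σ(r_i+r_j)·cross = 22344.8750 → first moment M = |Σ|/6 = 3724.1458
R_c = M/A = 3724.1458/331.6250 = 11.2300 mm
θ = 318° = 5.550147 rad
V = θ·R_c·A = 5.550147·11.2300·331.6250 = 20669.557 mm³

Volume = 20669.557 mm³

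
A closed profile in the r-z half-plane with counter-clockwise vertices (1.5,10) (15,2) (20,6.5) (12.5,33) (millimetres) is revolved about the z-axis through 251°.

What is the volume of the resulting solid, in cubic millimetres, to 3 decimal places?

Volume = 14203.481 mm³

Profile (r,z), 4 vertices: (1.5,10) (15,2) (20,6.5) (12.5,33)
edge 0: (1.5,10)→(15,2)  cross = 1.5·2 − 15·10 = -147.0000; (r_i+r_j)·cross = 16.5·-147.0000 = -2425.5000
edge 1: (15,2)→(20,6.5)  cross = 15·6.5 − 20·2 = 57.5000; (r_i+r_j)·cross = 35·57.5000 = 2012.5000
edge 2: (20,6.5)→(12.5,33)  cross = 20·33 − 12.5·6.5 = 578.7500; (r_i+r_j)·cross = 32.5·578.7500 = 18809.3750
edge 3: (12.5,33)→(1.5,10)  cross = 12.5·10 − 1.5·33 = 75.5000; (r_i+r_j)·cross = 14·75.5000 = 1057.0000
Σcross = 564.7500 → A = |Σcross|/2 = 282.3750 mm²
Σ(r_i+r_j)·cross = 19453.3750 → first moment M = |Σ|/6 = 3242.2292
R_c = M/A = 3242.2292/282.3750 = 11.4820 mm
θ = 251° = 4.380776 rad
V = θ·R_c·A = 4.380776·11.4820·282.3750 = 14203.481 mm³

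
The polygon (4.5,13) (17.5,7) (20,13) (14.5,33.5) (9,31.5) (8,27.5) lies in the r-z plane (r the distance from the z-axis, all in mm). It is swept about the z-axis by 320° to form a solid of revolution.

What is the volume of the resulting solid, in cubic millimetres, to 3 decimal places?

Profile (r,z), 6 vertices: (4.5,13) (17.5,7) (20,13) (14.5,33.5) (9,31.5) (8,27.5)
edge 0: (4.5,13)→(17.5,7)  cross = 4.5·7 − 17.5·13 = -196.0000; (r_i+r_j)·cross = 22·-196.0000 = -4312.0000
edge 1: (17.5,7)→(20,13)  cross = 17.5·13 − 20·7 = 87.5000; (r_i+r_j)·cross = 37.5·87.5000 = 3281.2500
edge 2: (20,13)→(14.5,33.5)  cross = 20·33.5 − 14.5·13 = 481.5000; (r_i+r_j)·cross = 34.5·481.5000 = 16611.7500
edge 3: (14.5,33.5)→(9,31.5)  cross = 14.5·31.5 − 9·33.5 = 155.2500; (r_i+r_j)·cross = 23.5·155.2500 = 3648.3750
edge 4: (9,31.5)→(8,27.5)  cross = 9·27.5 − 8·31.5 = -4.5000; (r_i+r_j)·cross = 17·-4.5000 = -76.5000
edge 5: (8,27.5)→(4.5,13)  cross = 8·13 − 4.5·27.5 = -19.7500; (r_i+r_j)·cross = 12.5·-19.7500 = -246.8750
Σcross = 504.0000 → A = |Σcross|/2 = 252.0000 mm²
Σ(r_i+r_j)·cross = 18906.0000 → first moment M = |Σ|/6 = 3151.0000
R_c = M/A = 3151.0000/252.0000 = 12.5040 mm
θ = 320° = 5.585054 rad
V = θ·R_c·A = 5.585054·12.5040·252.0000 = 17598.504 mm³

Volume = 17598.504 mm³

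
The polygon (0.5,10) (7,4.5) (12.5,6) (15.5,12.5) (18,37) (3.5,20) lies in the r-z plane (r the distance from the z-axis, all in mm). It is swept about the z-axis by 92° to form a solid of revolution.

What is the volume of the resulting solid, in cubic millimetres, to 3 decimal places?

Volume = 4740.972 mm³

Profile (r,z), 6 vertices: (0.5,10) (7,4.5) (12.5,6) (15.5,12.5) (18,37) (3.5,20)
edge 0: (0.5,10)→(7,4.5)  cross = 0.5·4.5 − 7·10 = -67.7500; (r_i+r_j)·cross = 7.5·-67.7500 = -508.1250
edge 1: (7,4.5)→(12.5,6)  cross = 7·6 − 12.5·4.5 = -14.2500; (r_i+r_j)·cross = 19.5·-14.2500 = -277.8750
edge 2: (12.5,6)→(15.5,12.5)  cross = 12.5·12.5 − 15.5·6 = 63.2500; (r_i+r_j)·cross = 28·63.2500 = 1771.0000
edge 3: (15.5,12.5)→(18,37)  cross = 15.5·37 − 18·12.5 = 348.5000; (r_i+r_j)·cross = 33.5·348.5000 = 11674.7500
edge 4: (18,37)→(3.5,20)  cross = 18·20 − 3.5·37 = 230.5000; (r_i+r_j)·cross = 21.5·230.5000 = 4955.7500
edge 5: (3.5,20)→(0.5,10)  cross = 3.5·10 − 0.5·20 = 25.0000; (r_i+r_j)·cross = 4·25.0000 = 100.0000
Σcross = 585.2500 → A = |Σcross|/2 = 292.6250 mm²
Σ(r_i+r_j)·cross = 17715.5000 → first moment M = |Σ|/6 = 2952.5833
R_c = M/A = 2952.5833/292.6250 = 10.0900 mm
θ = 92° = 1.605703 rad
V = θ·R_c·A = 1.605703·10.0900·292.6250 = 4740.972 mm³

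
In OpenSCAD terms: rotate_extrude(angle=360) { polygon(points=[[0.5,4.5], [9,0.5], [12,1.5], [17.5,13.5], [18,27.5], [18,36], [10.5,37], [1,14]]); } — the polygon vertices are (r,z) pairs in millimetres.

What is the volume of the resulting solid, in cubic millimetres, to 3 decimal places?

Volume = 28499.350 mm³

Profile (r,z), 8 vertices: (0.5,4.5) (9,0.5) (12,1.5) (17.5,13.5) (18,27.5) (18,36) (10.5,37) (1,14)
edge 0: (0.5,4.5)→(9,0.5)  cross = 0.5·0.5 − 9·4.5 = -40.2500; (r_i+r_j)·cross = 9.5·-40.2500 = -382.3750
edge 1: (9,0.5)→(12,1.5)  cross = 9·1.5 − 12·0.5 = 7.5000; (r_i+r_j)·cross = 21·7.5000 = 157.5000
edge 2: (12,1.5)→(17.5,13.5)  cross = 12·13.5 − 17.5·1.5 = 135.7500; (r_i+r_j)·cross = 29.5·135.7500 = 4004.6250
edge 3: (17.5,13.5)→(18,27.5)  cross = 17.5·27.5 − 18·13.5 = 238.2500; (r_i+r_j)·cross = 35.5·238.2500 = 8457.8750
edge 4: (18,27.5)→(18,36)  cross = 18·36 − 18·27.5 = 153.0000; (r_i+r_j)·cross = 36·153.0000 = 5508.0000
edge 5: (18,36)→(10.5,37)  cross = 18·37 − 10.5·36 = 288.0000; (r_i+r_j)·cross = 28.5·288.0000 = 8208.0000
edge 6: (10.5,37)→(1,14)  cross = 10.5·14 − 1·37 = 110.0000; (r_i+r_j)·cross = 11.5·110.0000 = 1265.0000
edge 7: (1,14)→(0.5,4.5)  cross = 1·4.5 − 0.5·14 = -2.5000; (r_i+r_j)·cross = 1.5·-2.5000 = -3.7500
Σcross = 889.7500 → A = |Σcross|/2 = 444.8750 mm²
Σ(r_i+r_j)·cross = 27214.8750 → first moment M = |Σ|/6 = 4535.8125
R_c = M/A = 4535.8125/444.8750 = 10.1957 mm
θ = 360° = 6.283185 rad
V = θ·R_c·A = 6.283185·10.1957·444.8750 = 28499.350 mm³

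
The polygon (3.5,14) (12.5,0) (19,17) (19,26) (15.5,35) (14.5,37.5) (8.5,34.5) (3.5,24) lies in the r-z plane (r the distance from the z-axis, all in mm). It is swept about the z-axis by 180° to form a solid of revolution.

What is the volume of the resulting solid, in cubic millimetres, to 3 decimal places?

Volume = 13912.936 mm³

Profile (r,z), 8 vertices: (3.5,14) (12.5,0) (19,17) (19,26) (15.5,35) (14.5,37.5) (8.5,34.5) (3.5,24)
edge 0: (3.5,14)→(12.5,0)  cross = 3.5·0 − 12.5·14 = -175.0000; (r_i+r_j)·cross = 16·-175.0000 = -2800.0000
edge 1: (12.5,0)→(19,17)  cross = 12.5·17 − 19·0 = 212.5000; (r_i+r_j)·cross = 31.5·212.5000 = 6693.7500
edge 2: (19,17)→(19,26)  cross = 19·26 − 19·17 = 171.0000; (r_i+r_j)·cross = 38·171.0000 = 6498.0000
edge 3: (19,26)→(15.5,35)  cross = 19·35 − 15.5·26 = 262.0000; (r_i+r_j)·cross = 34.5·262.0000 = 9039.0000
edge 4: (15.5,35)→(14.5,37.5)  cross = 15.5·37.5 − 14.5·35 = 73.7500; (r_i+r_j)·cross = 30·73.7500 = 2212.5000
edge 5: (14.5,37.5)→(8.5,34.5)  cross = 14.5·34.5 − 8.5·37.5 = 181.5000; (r_i+r_j)·cross = 23·181.5000 = 4174.5000
edge 6: (8.5,34.5)→(3.5,24)  cross = 8.5·24 − 3.5·34.5 = 83.2500; (r_i+r_j)·cross = 12·83.2500 = 999.0000
edge 7: (3.5,24)→(3.5,14)  cross = 3.5·14 − 3.5·24 = -35.0000; (r_i+r_j)·cross = 7·-35.0000 = -245.0000
Σcross = 774.0000 → A = |Σcross|/2 = 387.0000 mm²
Σ(r_i+r_j)·cross = 26571.7500 → first moment M = |Σ|/6 = 4428.6250
R_c = M/A = 4428.6250/387.0000 = 11.4435 mm
θ = 180° = 3.141593 rad
V = θ·R_c·A = 3.141593·11.4435·387.0000 = 13912.936 mm³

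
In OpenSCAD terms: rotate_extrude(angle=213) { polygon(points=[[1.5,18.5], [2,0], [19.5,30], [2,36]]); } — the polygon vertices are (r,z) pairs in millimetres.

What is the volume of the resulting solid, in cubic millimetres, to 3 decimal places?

Volume = 9234.397 mm³

Profile (r,z), 4 vertices: (1.5,18.5) (2,0) (19.5,30) (2,36)
edge 0: (1.5,18.5)→(2,0)  cross = 1.5·0 − 2·18.5 = -37.0000; (r_i+r_j)·cross = 3.5·-37.0000 = -129.5000
edge 1: (2,0)→(19.5,30)  cross = 2·30 − 19.5·0 = 60.0000; (r_i+r_j)·cross = 21.5·60.0000 = 1290.0000
edge 2: (19.5,30)→(2,36)  cross = 19.5·36 − 2·30 = 642.0000; (r_i+r_j)·cross = 21.5·642.0000 = 13803.0000
edge 3: (2,36)→(1.5,18.5)  cross = 2·18.5 − 1.5·36 = -17.0000; (r_i+r_j)·cross = 3.5·-17.0000 = -59.5000
Σcross = 648.0000 → A = |Σcross|/2 = 324.0000 mm²
Σ(r_i+r_j)·cross = 14904.0000 → first moment M = |Σ|/6 = 2484.0000
R_c = M/A = 2484.0000/324.0000 = 7.6667 mm
θ = 213° = 3.717551 rad
V = θ·R_c·A = 3.717551·7.6667·324.0000 = 9234.397 mm³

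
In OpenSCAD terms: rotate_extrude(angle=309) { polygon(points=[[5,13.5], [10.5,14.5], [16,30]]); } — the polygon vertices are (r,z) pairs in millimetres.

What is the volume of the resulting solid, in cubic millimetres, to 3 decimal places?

Volume = 2258.010 mm³

Profile (r,z), 3 vertices: (5,13.5) (10.5,14.5) (16,30)
edge 0: (5,13.5)→(10.5,14.5)  cross = 5·14.5 − 10.5·13.5 = -69.2500; (r_i+r_j)·cross = 15.5·-69.2500 = -1073.3750
edge 1: (10.5,14.5)→(16,30)  cross = 10.5·30 − 16·14.5 = 83.0000; (r_i+r_j)·cross = 26.5·83.0000 = 2199.5000
edge 2: (16,30)→(5,13.5)  cross = 16·13.5 − 5·30 = 66.0000; (r_i+r_j)·cross = 21·66.0000 = 1386.0000
Σcross = 79.7500 → A = |Σcross|/2 = 39.8750 mm²
Σ(r_i+r_j)·cross = 2512.1250 → first moment M = |Σ|/6 = 418.6875
R_c = M/A = 418.6875/39.8750 = 10.5000 mm
θ = 309° = 5.393067 rad
V = θ·R_c·A = 5.393067·10.5000·39.8750 = 2258.010 mm³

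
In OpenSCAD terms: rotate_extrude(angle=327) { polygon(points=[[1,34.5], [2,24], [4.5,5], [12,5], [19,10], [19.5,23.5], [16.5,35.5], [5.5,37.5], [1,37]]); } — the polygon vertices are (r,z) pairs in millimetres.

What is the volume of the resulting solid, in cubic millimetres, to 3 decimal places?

Profile (r,z), 9 vertices: (1,34.5) (2,24) (4.5,5) (12,5) (19,10) (19.5,23.5) (16.5,35.5) (5.5,37.5) (1,37)
edge 0: (1,34.5)→(2,24)  cross = 1·24 − 2·34.5 = -45.0000; (r_i+r_j)·cross = 3·-45.0000 = -135.0000
edge 1: (2,24)→(4.5,5)  cross = 2·5 − 4.5·24 = -98.0000; (r_i+r_j)·cross = 6.5·-98.0000 = -637.0000
edge 2: (4.5,5)→(12,5)  cross = 4.5·5 − 12·5 = -37.5000; (r_i+r_j)·cross = 16.5·-37.5000 = -618.7500
edge 3: (12,5)→(19,10)  cross = 12·10 − 19·5 = 25.0000; (r_i+r_j)·cross = 31·25.0000 = 775.0000
edge 4: (19,10)→(19.5,23.5)  cross = 19·23.5 − 19.5·10 = 251.5000; (r_i+r_j)·cross = 38.5·251.5000 = 9682.7500
edge 5: (19.5,23.5)→(16.5,35.5)  cross = 19.5·35.5 − 16.5·23.5 = 304.5000; (r_i+r_j)·cross = 36·304.5000 = 10962.0000
edge 6: (16.5,35.5)→(5.5,37.5)  cross = 16.5·37.5 − 5.5·35.5 = 423.5000; (r_i+r_j)·cross = 22·423.5000 = 9317.0000
edge 7: (5.5,37.5)→(1,37)  cross = 5.5·37 − 1·37.5 = 166.0000; (r_i+r_j)·cross = 6.5·166.0000 = 1079.0000
edge 8: (1,37)→(1,34.5)  cross = 1·34.5 − 1·37 = -2.5000; (r_i+r_j)·cross = 2·-2.5000 = -5.0000
Σcross = 987.5000 → A = |Σcross|/2 = 493.7500 mm²
Σ(r_i+r_j)·cross = 30420.0000 → first moment M = |Σ|/6 = 5070.0000
R_c = M/A = 5070.0000/493.7500 = 10.2684 mm
θ = 327° = 5.707227 rad
V = θ·R_c·A = 5.707227·10.2684·493.7500 = 28935.639 mm³

Volume = 28935.639 mm³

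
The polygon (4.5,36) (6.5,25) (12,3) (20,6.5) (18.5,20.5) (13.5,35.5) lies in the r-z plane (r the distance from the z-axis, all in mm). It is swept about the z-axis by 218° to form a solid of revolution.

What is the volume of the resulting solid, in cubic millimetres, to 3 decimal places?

Volume = 14736.138 mm³

Profile (r,z), 6 vertices: (4.5,36) (6.5,25) (12,3) (20,6.5) (18.5,20.5) (13.5,35.5)
edge 0: (4.5,36)→(6.5,25)  cross = 4.5·25 − 6.5·36 = -121.5000; (r_i+r_j)·cross = 11·-121.5000 = -1336.5000
edge 1: (6.5,25)→(12,3)  cross = 6.5·3 − 12·25 = -280.5000; (r_i+r_j)·cross = 18.5·-280.5000 = -5189.2500
edge 2: (12,3)→(20,6.5)  cross = 12·6.5 − 20·3 = 18.0000; (r_i+r_j)·cross = 32·18.0000 = 576.0000
edge 3: (20,6.5)→(18.5,20.5)  cross = 20·20.5 − 18.5·6.5 = 289.7500; (r_i+r_j)·cross = 38.5·289.7500 = 11155.3750
edge 4: (18.5,20.5)→(13.5,35.5)  cross = 18.5·35.5 − 13.5·20.5 = 380.0000; (r_i+r_j)·cross = 32·380.0000 = 12160.0000
edge 5: (13.5,35.5)→(4.5,36)  cross = 13.5·36 − 4.5·35.5 = 326.2500; (r_i+r_j)·cross = 18·326.2500 = 5872.5000
Σcross = 612.0000 → A = |Σcross|/2 = 306.0000 mm²
Σ(r_i+r_j)·cross = 23238.1250 → first moment M = |Σ|/6 = 3873.0208
R_c = M/A = 3873.0208/306.0000 = 12.6569 mm
θ = 218° = 3.804818 rad
V = θ·R_c·A = 3.804818·12.6569·306.0000 = 14736.138 mm³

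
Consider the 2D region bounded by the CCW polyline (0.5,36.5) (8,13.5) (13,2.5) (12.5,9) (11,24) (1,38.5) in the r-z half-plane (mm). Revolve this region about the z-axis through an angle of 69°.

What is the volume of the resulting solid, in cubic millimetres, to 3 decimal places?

Volume = 1212.281 mm³

Profile (r,z), 6 vertices: (0.5,36.5) (8,13.5) (13,2.5) (12.5,9) (11,24) (1,38.5)
edge 0: (0.5,36.5)→(8,13.5)  cross = 0.5·13.5 − 8·36.5 = -285.2500; (r_i+r_j)·cross = 8.5·-285.2500 = -2424.6250
edge 1: (8,13.5)→(13,2.5)  cross = 8·2.5 − 13·13.5 = -155.5000; (r_i+r_j)·cross = 21·-155.5000 = -3265.5000
edge 2: (13,2.5)→(12.5,9)  cross = 13·9 − 12.5·2.5 = 85.7500; (r_i+r_j)·cross = 25.5·85.7500 = 2186.6250
edge 3: (12.5,9)→(11,24)  cross = 12.5·24 − 11·9 = 201.0000; (r_i+r_j)·cross = 23.5·201.0000 = 4723.5000
edge 4: (11,24)→(1,38.5)  cross = 11·38.5 − 1·24 = 399.5000; (r_i+r_j)·cross = 12·399.5000 = 4794.0000
edge 5: (1,38.5)→(0.5,36.5)  cross = 1·36.5 − 0.5·38.5 = 17.2500; (r_i+r_j)·cross = 1.5·17.2500 = 25.8750
Σcross = 262.7500 → A = |Σcross|/2 = 131.3750 mm²
Σ(r_i+r_j)·cross = 6039.8750 → first moment M = |Σ|/6 = 1006.6458
R_c = M/A = 1006.6458/131.3750 = 7.6624 mm
θ = 69° = 1.204277 rad
V = θ·R_c·A = 1.204277·7.6624·131.3750 = 1212.281 mm³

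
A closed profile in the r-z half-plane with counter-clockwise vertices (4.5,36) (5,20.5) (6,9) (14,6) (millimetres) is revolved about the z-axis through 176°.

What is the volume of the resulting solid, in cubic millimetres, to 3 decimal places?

Profile (r,z), 4 vertices: (4.5,36) (5,20.5) (6,9) (14,6)
edge 0: (4.5,36)→(5,20.5)  cross = 4.5·20.5 − 5·36 = -87.7500; (r_i+r_j)·cross = 9.5·-87.7500 = -833.6250
edge 1: (5,20.5)→(6,9)  cross = 5·9 − 6·20.5 = -78.0000; (r_i+r_j)·cross = 11·-78.0000 = -858.0000
edge 2: (6,9)→(14,6)  cross = 6·6 − 14·9 = -90.0000; (r_i+r_j)·cross = 20·-90.0000 = -1800.0000
edge 3: (14,6)→(4.5,36)  cross = 14·36 − 4.5·6 = 477.0000; (r_i+r_j)·cross = 18.5·477.0000 = 8824.5000
Σcross = 221.2500 → A = |Σcross|/2 = 110.6250 mm²
Σ(r_i+r_j)·cross = 5332.8750 → first moment M = |Σ|/6 = 888.8125
R_c = M/A = 888.8125/110.6250 = 8.0345 mm
θ = 176° = 3.071779 rad
V = θ·R_c·A = 3.071779·8.0345·110.6250 = 2730.236 mm³

Volume = 2730.236 mm³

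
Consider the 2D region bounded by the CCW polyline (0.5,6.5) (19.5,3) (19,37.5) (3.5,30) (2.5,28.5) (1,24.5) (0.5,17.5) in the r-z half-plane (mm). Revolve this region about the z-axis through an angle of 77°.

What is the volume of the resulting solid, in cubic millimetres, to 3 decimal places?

Volume = 7523.844 mm³

Profile (r,z), 7 vertices: (0.5,6.5) (19.5,3) (19,37.5) (3.5,30) (2.5,28.5) (1,24.5) (0.5,17.5)
edge 0: (0.5,6.5)→(19.5,3)  cross = 0.5·3 − 19.5·6.5 = -125.2500; (r_i+r_j)·cross = 20·-125.2500 = -2505.0000
edge 1: (19.5,3)→(19,37.5)  cross = 19.5·37.5 − 19·3 = 674.2500; (r_i+r_j)·cross = 38.5·674.2500 = 25958.6250
edge 2: (19,37.5)→(3.5,30)  cross = 19·30 − 3.5·37.5 = 438.7500; (r_i+r_j)·cross = 22.5·438.7500 = 9871.8750
edge 3: (3.5,30)→(2.5,28.5)  cross = 3.5·28.5 − 2.5·30 = 24.7500; (r_i+r_j)·cross = 6·24.7500 = 148.5000
edge 4: (2.5,28.5)→(1,24.5)  cross = 2.5·24.5 − 1·28.5 = 32.7500; (r_i+r_j)·cross = 3.5·32.7500 = 114.6250
edge 5: (1,24.5)→(0.5,17.5)  cross = 1·17.5 − 0.5·24.5 = 5.2500; (r_i+r_j)·cross = 1.5·5.2500 = 7.8750
edge 6: (0.5,17.5)→(0.5,6.5)  cross = 0.5·6.5 − 0.5·17.5 = -5.5000; (r_i+r_j)·cross = 1·-5.5000 = -5.5000
Σcross = 1045.0000 → A = |Σcross|/2 = 522.5000 mm²
Σ(r_i+r_j)·cross = 33591.0000 → first moment M = |Σ|/6 = 5598.5000
R_c = M/A = 5598.5000/522.5000 = 10.7148 mm
θ = 77° = 1.343904 rad
V = θ·R_c·A = 1.343904·10.7148·522.5000 = 7523.844 mm³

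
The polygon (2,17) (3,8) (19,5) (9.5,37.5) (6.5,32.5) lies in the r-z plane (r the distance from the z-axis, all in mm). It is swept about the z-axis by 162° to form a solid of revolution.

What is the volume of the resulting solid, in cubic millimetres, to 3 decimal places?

Profile (r,z), 5 vertices: (2,17) (3,8) (19,5) (9.5,37.5) (6.5,32.5)
edge 0: (2,17)→(3,8)  cross = 2·8 − 3·17 = -35.0000; (r_i+r_j)·cross = 5·-35.0000 = -175.0000
edge 1: (3,8)→(19,5)  cross = 3·5 − 19·8 = -137.0000; (r_i+r_j)·cross = 22·-137.0000 = -3014.0000
edge 2: (19,5)→(9.5,37.5)  cross = 19·37.5 − 9.5·5 = 665.0000; (r_i+r_j)·cross = 28.5·665.0000 = 18952.5000
edge 3: (9.5,37.5)→(6.5,32.5)  cross = 9.5·32.5 − 6.5·37.5 = 65.0000; (r_i+r_j)·cross = 16·65.0000 = 1040.0000
edge 4: (6.5,32.5)→(2,17)  cross = 6.5·17 − 2·32.5 = 45.5000; (r_i+r_j)·cross = 8.5·45.5000 = 386.7500
Σcross = 603.5000 → A = |Σcross|/2 = 301.7500 mm²
Σ(r_i+r_j)·cross = 17190.2500 → first moment M = |Σ|/6 = 2865.0417
R_c = M/A = 2865.0417/301.7500 = 9.4948 mm
θ = 162° = 2.827433 rad
V = θ·R_c·A = 2.827433·9.4948·301.7500 = 8100.714 mm³

Volume = 8100.714 mm³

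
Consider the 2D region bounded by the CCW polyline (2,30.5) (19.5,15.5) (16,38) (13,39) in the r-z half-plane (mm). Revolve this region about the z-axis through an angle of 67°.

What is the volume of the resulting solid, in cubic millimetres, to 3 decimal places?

Volume = 2714.572 mm³

Profile (r,z), 4 vertices: (2,30.5) (19.5,15.5) (16,38) (13,39)
edge 0: (2,30.5)→(19.5,15.5)  cross = 2·15.5 − 19.5·30.5 = -563.7500; (r_i+r_j)·cross = 21.5·-563.7500 = -12120.6250
edge 1: (19.5,15.5)→(16,38)  cross = 19.5·38 − 16·15.5 = 493.0000; (r_i+r_j)·cross = 35.5·493.0000 = 17501.5000
edge 2: (16,38)→(13,39)  cross = 16·39 − 13·38 = 130.0000; (r_i+r_j)·cross = 29·130.0000 = 3770.0000
edge 3: (13,39)→(2,30.5)  cross = 13·30.5 − 2·39 = 318.5000; (r_i+r_j)·cross = 15·318.5000 = 4777.5000
Σcross = 377.7500 → A = |Σcross|/2 = 188.8750 mm²
Σ(r_i+r_j)·cross = 13928.3750 → first moment M = |Σ|/6 = 2321.3958
R_c = M/A = 2321.3958/188.8750 = 12.2906 mm
θ = 67° = 1.169371 rad
V = θ·R_c·A = 1.169371·12.2906·188.8750 = 2714.572 mm³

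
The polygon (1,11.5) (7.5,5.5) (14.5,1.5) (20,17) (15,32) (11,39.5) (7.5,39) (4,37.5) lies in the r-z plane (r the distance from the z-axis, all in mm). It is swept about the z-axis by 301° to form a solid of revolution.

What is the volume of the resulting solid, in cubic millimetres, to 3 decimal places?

Volume = 25341.396 mm³

Profile (r,z), 8 vertices: (1,11.5) (7.5,5.5) (14.5,1.5) (20,17) (15,32) (11,39.5) (7.5,39) (4,37.5)
edge 0: (1,11.5)→(7.5,5.5)  cross = 1·5.5 − 7.5·11.5 = -80.7500; (r_i+r_j)·cross = 8.5·-80.7500 = -686.3750
edge 1: (7.5,5.5)→(14.5,1.5)  cross = 7.5·1.5 − 14.5·5.5 = -68.5000; (r_i+r_j)·cross = 22·-68.5000 = -1507.0000
edge 2: (14.5,1.5)→(20,17)  cross = 14.5·17 − 20·1.5 = 216.5000; (r_i+r_j)·cross = 34.5·216.5000 = 7469.2500
edge 3: (20,17)→(15,32)  cross = 20·32 − 15·17 = 385.0000; (r_i+r_j)·cross = 35·385.0000 = 13475.0000
edge 4: (15,32)→(11,39.5)  cross = 15·39.5 − 11·32 = 240.5000; (r_i+r_j)·cross = 26·240.5000 = 6253.0000
edge 5: (11,39.5)→(7.5,39)  cross = 11·39 − 7.5·39.5 = 132.7500; (r_i+r_j)·cross = 18.5·132.7500 = 2455.8750
edge 6: (7.5,39)→(4,37.5)  cross = 7.5·37.5 − 4·39 = 125.2500; (r_i+r_j)·cross = 11.5·125.2500 = 1440.3750
edge 7: (4,37.5)→(1,11.5)  cross = 4·11.5 − 1·37.5 = 8.5000; (r_i+r_j)·cross = 5·8.5000 = 42.5000
Σcross = 959.2500 → A = |Σcross|/2 = 479.6250 mm²
Σ(r_i+r_j)·cross = 28942.6250 → first moment M = |Σ|/6 = 4823.7708
R_c = M/A = 4823.7708/479.6250 = 10.0574 mm
θ = 301° = 5.253441 rad
V = θ·R_c·A = 5.253441·10.0574·479.6250 = 25341.396 mm³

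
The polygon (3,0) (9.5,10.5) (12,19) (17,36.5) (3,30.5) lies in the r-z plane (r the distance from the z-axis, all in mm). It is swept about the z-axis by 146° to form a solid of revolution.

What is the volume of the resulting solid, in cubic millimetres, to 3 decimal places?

Volume = 5322.088 mm³

Profile (r,z), 5 vertices: (3,0) (9.5,10.5) (12,19) (17,36.5) (3,30.5)
edge 0: (3,0)→(9.5,10.5)  cross = 3·10.5 − 9.5·0 = 31.5000; (r_i+r_j)·cross = 12.5·31.5000 = 393.7500
edge 1: (9.5,10.5)→(12,19)  cross = 9.5·19 − 12·10.5 = 54.5000; (r_i+r_j)·cross = 21.5·54.5000 = 1171.7500
edge 2: (12,19)→(17,36.5)  cross = 12·36.5 − 17·19 = 115.0000; (r_i+r_j)·cross = 29·115.0000 = 3335.0000
edge 3: (17,36.5)→(3,30.5)  cross = 17·30.5 − 3·36.5 = 409.0000; (r_i+r_j)·cross = 20·409.0000 = 8180.0000
edge 4: (3,30.5)→(3,0)  cross = 3·0 − 3·30.5 = -91.5000; (r_i+r_j)·cross = 6·-91.5000 = -549.0000
Σcross = 518.5000 → A = |Σcross|/2 = 259.2500 mm²
Σ(r_i+r_j)·cross = 12531.5000 → first moment M = |Σ|/6 = 2088.5833
R_c = M/A = 2088.5833/259.2500 = 8.0563 mm
θ = 146° = 2.548181 rad
V = θ·R_c·A = 2.548181·8.0563·259.2500 = 5322.088 mm³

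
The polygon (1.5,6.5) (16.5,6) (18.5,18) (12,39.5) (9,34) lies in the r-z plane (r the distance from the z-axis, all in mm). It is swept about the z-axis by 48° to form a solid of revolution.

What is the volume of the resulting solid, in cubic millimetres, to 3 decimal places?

Volume = 3019.088 mm³

Profile (r,z), 5 vertices: (1.5,6.5) (16.5,6) (18.5,18) (12,39.5) (9,34)
edge 0: (1.5,6.5)→(16.5,6)  cross = 1.5·6 − 16.5·6.5 = -98.2500; (r_i+r_j)·cross = 18·-98.2500 = -1768.5000
edge 1: (16.5,6)→(18.5,18)  cross = 16.5·18 − 18.5·6 = 186.0000; (r_i+r_j)·cross = 35·186.0000 = 6510.0000
edge 2: (18.5,18)→(12,39.5)  cross = 18.5·39.5 − 12·18 = 514.7500; (r_i+r_j)·cross = 30.5·514.7500 = 15699.8750
edge 3: (12,39.5)→(9,34)  cross = 12·34 − 9·39.5 = 52.5000; (r_i+r_j)·cross = 21·52.5000 = 1102.5000
edge 4: (9,34)→(1.5,6.5)  cross = 9·6.5 − 1.5·34 = 7.5000; (r_i+r_j)·cross = 10.5·7.5000 = 78.7500
Σcross = 662.5000 → A = |Σcross|/2 = 331.2500 mm²
Σ(r_i+r_j)·cross = 21622.6250 → first moment M = |Σ|/6 = 3603.7708
R_c = M/A = 3603.7708/331.2500 = 10.8793 mm
θ = 48° = 0.837758 rad
V = θ·R_c·A = 0.837758·10.8793·331.2500 = 3019.088 mm³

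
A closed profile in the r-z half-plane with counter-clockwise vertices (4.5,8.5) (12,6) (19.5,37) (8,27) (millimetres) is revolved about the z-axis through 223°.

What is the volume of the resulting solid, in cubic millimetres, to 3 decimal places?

Profile (r,z), 4 vertices: (4.5,8.5) (12,6) (19.5,37) (8,27)
edge 0: (4.5,8.5)→(12,6)  cross = 4.5·6 − 12·8.5 = -75.0000; (r_i+r_j)·cross = 16.5·-75.0000 = -1237.5000
edge 1: (12,6)→(19.5,37)  cross = 12·37 − 19.5·6 = 327.0000; (r_i+r_j)·cross = 31.5·327.0000 = 10300.5000
edge 2: (19.5,37)→(8,27)  cross = 19.5·27 − 8·37 = 230.5000; (r_i+r_j)·cross = 27.5·230.5000 = 6338.7500
edge 3: (8,27)→(4.5,8.5)  cross = 8·8.5 − 4.5·27 = -53.5000; (r_i+r_j)·cross = 12.5·-53.5000 = -668.7500
Σcross = 429.0000 → A = |Σcross|/2 = 214.5000 mm²
Σ(r_i+r_j)·cross = 14733.0000 → first moment M = |Σ|/6 = 2455.5000
R_c = M/A = 2455.5000/214.5000 = 11.4476 mm
θ = 223° = 3.892084 rad
V = θ·R_c·A = 3.892084·11.4476·214.5000 = 9557.013 mm³

Volume = 9557.013 mm³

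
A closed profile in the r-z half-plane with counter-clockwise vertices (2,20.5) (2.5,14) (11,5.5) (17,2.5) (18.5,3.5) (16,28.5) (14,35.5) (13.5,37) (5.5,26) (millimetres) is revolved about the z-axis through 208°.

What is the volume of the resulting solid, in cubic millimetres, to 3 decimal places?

Profile (r,z), 9 vertices: (2,20.5) (2.5,14) (11,5.5) (17,2.5) (18.5,3.5) (16,28.5) (14,35.5) (13.5,37) (5.5,26)
edge 0: (2,20.5)→(2.5,14)  cross = 2·14 − 2.5·20.5 = -23.2500; (r_i+r_j)·cross = 4.5·-23.2500 = -104.6250
edge 1: (2.5,14)→(11,5.5)  cross = 2.5·5.5 − 11·14 = -140.2500; (r_i+r_j)·cross = 13.5·-140.2500 = -1893.3750
edge 2: (11,5.5)→(17,2.5)  cross = 11·2.5 − 17·5.5 = -66.0000; (r_i+r_j)·cross = 28·-66.0000 = -1848.0000
edge 3: (17,2.5)→(18.5,3.5)  cross = 17·3.5 − 18.5·2.5 = 13.2500; (r_i+r_j)·cross = 35.5·13.2500 = 470.3750
edge 4: (18.5,3.5)→(16,28.5)  cross = 18.5·28.5 − 16·3.5 = 471.2500; (r_i+r_j)·cross = 34.5·471.2500 = 16258.1250
edge 5: (16,28.5)→(14,35.5)  cross = 16·35.5 − 14·28.5 = 169.0000; (r_i+r_j)·cross = 30·169.0000 = 5070.0000
edge 6: (14,35.5)→(13.5,37)  cross = 14·37 − 13.5·35.5 = 38.7500; (r_i+r_j)·cross = 27.5·38.7500 = 1065.6250
edge 7: (13.5,37)→(5.5,26)  cross = 13.5·26 − 5.5·37 = 147.5000; (r_i+r_j)·cross = 19·147.5000 = 2802.5000
edge 8: (5.5,26)→(2,20.5)  cross = 5.5·20.5 − 2·26 = 60.7500; (r_i+r_j)·cross = 7.5·60.7500 = 455.6250
Σcross = 671.0000 → A = |Σcross|/2 = 335.5000 mm²
Σ(r_i+r_j)·cross = 22276.2500 → first moment M = |Σ|/6 = 3712.7083
R_c = M/A = 3712.7083/335.5000 = 11.0662 mm
θ = 208° = 3.630285 rad
V = θ·R_c·A = 3.630285·11.0662·335.5000 = 13478.189 mm³

Volume = 13478.189 mm³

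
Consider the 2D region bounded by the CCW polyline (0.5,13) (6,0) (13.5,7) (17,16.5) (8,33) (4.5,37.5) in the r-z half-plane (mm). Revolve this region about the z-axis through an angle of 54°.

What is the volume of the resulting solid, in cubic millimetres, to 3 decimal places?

Profile (r,z), 6 vertices: (0.5,13) (6,0) (13.5,7) (17,16.5) (8,33) (4.5,37.5)
edge 0: (0.5,13)→(6,0)  cross = 0.5·0 − 6·13 = -78.0000; (r_i+r_j)·cross = 6.5·-78.0000 = -507.0000
edge 1: (6,0)→(13.5,7)  cross = 6·7 − 13.5·0 = 42.0000; (r_i+r_j)·cross = 19.5·42.0000 = 819.0000
edge 2: (13.5,7)→(17,16.5)  cross = 13.5·16.5 − 17·7 = 103.7500; (r_i+r_j)·cross = 30.5·103.7500 = 3164.3750
edge 3: (17,16.5)→(8,33)  cross = 17·33 − 8·16.5 = 429.0000; (r_i+r_j)·cross = 25·429.0000 = 10725.0000
edge 4: (8,33)→(4.5,37.5)  cross = 8·37.5 − 4.5·33 = 151.5000; (r_i+r_j)·cross = 12.5·151.5000 = 1893.7500
edge 5: (4.5,37.5)→(0.5,13)  cross = 4.5·13 − 0.5·37.5 = 39.7500; (r_i+r_j)·cross = 5·39.7500 = 198.7500
Σcross = 688.0000 → A = |Σcross|/2 = 344.0000 mm²
Σ(r_i+r_j)·cross = 16293.8750 → first moment M = |Σ|/6 = 2715.6458
R_c = M/A = 2715.6458/344.0000 = 7.8943 mm
θ = 54° = 0.942478 rad
V = θ·R_c·A = 0.942478·7.8943·344.0000 = 2559.436 mm³

Volume = 2559.436 mm³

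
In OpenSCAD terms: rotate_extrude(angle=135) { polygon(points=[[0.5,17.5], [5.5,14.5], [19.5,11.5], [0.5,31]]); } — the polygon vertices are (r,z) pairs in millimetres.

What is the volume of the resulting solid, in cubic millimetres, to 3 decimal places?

Profile (r,z), 4 vertices: (0.5,17.5) (5.5,14.5) (19.5,11.5) (0.5,31)
edge 0: (0.5,17.5)→(5.5,14.5)  cross = 0.5·14.5 − 5.5·17.5 = -89.0000; (r_i+r_j)·cross = 6·-89.0000 = -534.0000
edge 1: (5.5,14.5)→(19.5,11.5)  cross = 5.5·11.5 − 19.5·14.5 = -219.5000; (r_i+r_j)·cross = 25·-219.5000 = -5487.5000
edge 2: (19.5,11.5)→(0.5,31)  cross = 19.5·31 − 0.5·11.5 = 598.7500; (r_i+r_j)·cross = 20·598.7500 = 11975.0000
edge 3: (0.5,31)→(0.5,17.5)  cross = 0.5·17.5 − 0.5·31 = -6.7500; (r_i+r_j)·cross = 1·-6.7500 = -6.7500
Σcross = 283.5000 → A = |Σcross|/2 = 141.7500 mm²
Σ(r_i+r_j)·cross = 5946.7500 → first moment M = |Σ|/6 = 991.1250
R_c = M/A = 991.1250/141.7500 = 6.9921 mm
θ = 135° = 2.356194 rad
V = θ·R_c·A = 2.356194·6.9921·141.7500 = 2335.283 mm³

Volume = 2335.283 mm³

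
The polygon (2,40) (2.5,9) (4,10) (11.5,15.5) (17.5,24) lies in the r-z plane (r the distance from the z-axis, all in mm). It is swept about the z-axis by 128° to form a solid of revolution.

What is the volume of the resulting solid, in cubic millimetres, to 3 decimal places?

Profile (r,z), 5 vertices: (2,40) (2.5,9) (4,10) (11.5,15.5) (17.5,24)
edge 0: (2,40)→(2.5,9)  cross = 2·9 − 2.5·40 = -82.0000; (r_i+r_j)·cross = 4.5·-82.0000 = -369.0000
edge 1: (2.5,9)→(4,10)  cross = 2.5·10 − 4·9 = -11.0000; (r_i+r_j)·cross = 6.5·-11.0000 = -71.5000
edge 2: (4,10)→(11.5,15.5)  cross = 4·15.5 − 11.5·10 = -53.0000; (r_i+r_j)·cross = 15.5·-53.0000 = -821.5000
edge 3: (11.5,15.5)→(17.5,24)  cross = 11.5·24 − 17.5·15.5 = 4.7500; (r_i+r_j)·cross = 29·4.7500 = 137.7500
edge 4: (17.5,24)→(2,40)  cross = 17.5·40 − 2·24 = 652.0000; (r_i+r_j)·cross = 19.5·652.0000 = 12714.0000
Σcross = 510.7500 → A = |Σcross|/2 = 255.3750 mm²
Σ(r_i+r_j)·cross = 11589.7500 → first moment M = |Σ|/6 = 1931.6250
R_c = M/A = 1931.6250/255.3750 = 7.5639 mm
θ = 128° = 2.234021 rad
V = θ·R_c·A = 2.234021·7.5639·255.3750 = 4315.292 mm³

Volume = 4315.292 mm³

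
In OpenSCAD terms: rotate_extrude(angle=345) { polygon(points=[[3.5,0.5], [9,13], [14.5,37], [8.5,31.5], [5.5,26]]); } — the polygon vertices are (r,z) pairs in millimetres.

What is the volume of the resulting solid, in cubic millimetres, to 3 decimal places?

Profile (r,z), 5 vertices: (3.5,0.5) (9,13) (14.5,37) (8.5,31.5) (5.5,26)
edge 0: (3.5,0.5)→(9,13)  cross = 3.5·13 − 9·0.5 = 41.0000; (r_i+r_j)·cross = 12.5·41.0000 = 512.5000
edge 1: (9,13)→(14.5,37)  cross = 9·37 − 14.5·13 = 144.5000; (r_i+r_j)·cross = 23.5·144.5000 = 3395.7500
edge 2: (14.5,37)→(8.5,31.5)  cross = 14.5·31.5 − 8.5·37 = 142.2500; (r_i+r_j)·cross = 23·142.2500 = 3271.7500
edge 3: (8.5,31.5)→(5.5,26)  cross = 8.5·26 − 5.5·31.5 = 47.7500; (r_i+r_j)·cross = 14·47.7500 = 668.5000
edge 4: (5.5,26)→(3.5,0.5)  cross = 5.5·0.5 − 3.5·26 = -88.2500; (r_i+r_j)·cross = 9·-88.2500 = -794.2500
Σcross = 287.2500 → A = |Σcross|/2 = 143.6250 mm²
Σ(r_i+r_j)·cross = 7054.2500 → first moment M = |Σ|/6 = 1175.7083
R_c = M/A = 1175.7083/143.6250 = 8.1860 mm
θ = 345° = 6.021386 rad
V = θ·R_c·A = 6.021386·8.1860·143.6250 = 7079.394 mm³

Volume = 7079.394 mm³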